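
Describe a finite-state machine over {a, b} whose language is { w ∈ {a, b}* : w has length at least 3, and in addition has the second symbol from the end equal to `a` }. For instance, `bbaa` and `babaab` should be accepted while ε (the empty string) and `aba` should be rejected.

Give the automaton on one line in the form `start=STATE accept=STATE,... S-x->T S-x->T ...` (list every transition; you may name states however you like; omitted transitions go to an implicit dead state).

start=q0 accept=q3,q4 q0-a->q1 q0-b->q1 q1-a->q2 q1-b->q1 q2-a->q3 q2-b->q4 q3-a->q3 q3-b->q4 q4-a->q2 q4-b->q1

Handle the two conditions separately and then intersect. The first has 5 states tracking the input length, saturating at 4; the second has 7 states tracking the last 2 symbols read. A product state is a pair (one from each), accepting exactly when both do. Minimizing collapses redundant product states.
        a   b  
>  q0   q1  q1 
   q1   q2  q1 
   q2   q3  q4 
 * q3   q3  q4 
 * q4   q2  q1 
(> = start, * = accepting)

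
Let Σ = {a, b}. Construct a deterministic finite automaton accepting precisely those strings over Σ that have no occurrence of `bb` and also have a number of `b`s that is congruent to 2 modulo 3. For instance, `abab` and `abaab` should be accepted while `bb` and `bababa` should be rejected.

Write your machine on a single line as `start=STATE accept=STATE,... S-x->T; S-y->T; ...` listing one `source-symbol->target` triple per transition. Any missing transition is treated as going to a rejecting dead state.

start=s0; accept=s4,s5; s0-a->s0; s0-b->s1; s1-a->s2; s1-b->s3; s2-a->s2; s2-b->s4; s3-a->s3; s3-b->s3; s4-a->s5; s4-b->s3; s5-a->s5; s5-b->s6; s6-a->s0; s6-b->s3

Run two small machines in parallel and take their product. The first has 3 states tracking partial matches of the forbidden pattern `bb`; the second has 3 states tracking the count of `b`s modulo 3. A product state is a pair (one from each), accepting exactly when both do. Minimizing collapses redundant product states.
A 7-state machine:
        a   b  
>  s0   s0  s1 
   s1   s2  s3 
   s2   s2  s4 
   s3   s3  s3 
 * s4   s5  s3 
 * s5   s5  s6 
   s6   s0  s3 
(> = start, * = accepting)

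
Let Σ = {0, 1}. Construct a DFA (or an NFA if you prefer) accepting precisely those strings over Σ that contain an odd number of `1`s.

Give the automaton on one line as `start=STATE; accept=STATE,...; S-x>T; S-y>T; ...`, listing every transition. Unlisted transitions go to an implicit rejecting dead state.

start=q0; accept=q1; q0-0>q0; q0-1>q1; q1-0>q1; q1-1>q0

Keep the running count of `1`s modulo 2: each `1` advances along the cycle q0 → q1 → q0 while other symbols loop. Accept at q1.
With 2 states:
        0   1  
>  q0   q0  q1 
 * q1   q1  q0 
(> = start, * = accepting)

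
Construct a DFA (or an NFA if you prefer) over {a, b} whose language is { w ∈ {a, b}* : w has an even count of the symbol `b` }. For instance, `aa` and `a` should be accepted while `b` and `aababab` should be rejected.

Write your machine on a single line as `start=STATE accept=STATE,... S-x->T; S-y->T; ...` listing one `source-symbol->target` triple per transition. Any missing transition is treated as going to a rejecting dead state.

start=S0; accept=S0; S0-a->S0; S0-b->S1; S1-a->S1; S1-b->S0

Keep the running count of `b`s modulo 2: each `b` advances along the cycle S0 → S1 → S0 while other symbols loop. Accept at S0.
        a   b  
>* S0   S0  S1 
   S1   S1  S0 
(> = start, * = accepting)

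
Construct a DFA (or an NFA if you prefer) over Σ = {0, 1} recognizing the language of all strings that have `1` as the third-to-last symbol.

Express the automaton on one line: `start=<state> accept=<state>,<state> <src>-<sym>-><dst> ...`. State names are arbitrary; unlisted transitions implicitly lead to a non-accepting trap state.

start=q0 accept=q11,q12,q13,q14 q0-0->q1 q0-1->q2 q1-0->q3 q1-1->q4 q2-0->q5 q2-1->q6 q3-0->q7 q3-1->q8 q4-0->q9 q4-1->q10 q5-0->q11 q5-1->q12 q6-0->q13 q6-1->q14 q7-0->q7 q7-1->q8 q8-0->q9 q8-1->q10 q9-0->q11 q9-1->q12 q10-0->q13 q10-1->q14 q11-0->q7 q11-1->q8 q12-0->q9 q12-1->q10 q13-0->q11 q13-1->q12 q14-0->q13 q14-1->q14

A DFA must remember the last 3 symbols (since which symbol is third-to-last isn't known until the input ends). Use one state per possible window of the last ≤3 symbols; accept from those whose window starts with `1`.
A 15-state machine:
          0    1  
>  q0     q1   q2 
   q1     q3   q4 
   q2     q5   q6 
   q3     q7   q8 
   q4     q9  q10 
   q5    q11  q12 
   q6    q13  q14 
   q7     q7   q8 
   q8     q9  q10 
   q9    q11  q12 
   q10   q13  q14 
 * q11    q7   q8 
 * q12    q9  q10 
 * q13   q11  q12 
 * q14   q13  q14 
(> = start, * = accepting)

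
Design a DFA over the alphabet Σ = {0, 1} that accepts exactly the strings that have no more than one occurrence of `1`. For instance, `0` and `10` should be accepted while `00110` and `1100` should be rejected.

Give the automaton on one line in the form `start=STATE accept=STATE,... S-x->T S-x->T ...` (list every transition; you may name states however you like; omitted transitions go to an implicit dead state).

Only the number of `1`s matters, and only up to 2. Make a chain S0 → S1 → S2 advanced by each `1` (with S2 absorbing); every other symbol self-loops. The accepting set is {S0, S1}.
A 3-state machine:
        0   1  
>* S0   S0  S1 
 * S1   S1  S2 
   S2   S2  S2 
(> = start, * = accepting)

start=S0 accept=S0,S1 S0-0->S0 S0-1->S1 S1-0->S1 S1-1->S2 S2-0->S2 S2-1->S2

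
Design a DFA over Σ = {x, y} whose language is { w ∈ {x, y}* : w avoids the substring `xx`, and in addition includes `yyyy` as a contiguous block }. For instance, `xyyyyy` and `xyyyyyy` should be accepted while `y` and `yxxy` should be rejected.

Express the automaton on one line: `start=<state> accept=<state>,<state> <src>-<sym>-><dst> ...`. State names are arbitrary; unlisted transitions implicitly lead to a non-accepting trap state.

start=S0 accept=S6,S7 S0-x->S1 S0-y->S2 S1-x->S3 S1-y->S2 S2-x->S1 S2-y->S4 S3-x->S3 S3-y->S3 S4-x->S1 S4-y->S5 S5-x->S1 S5-y->S6 S6-x->S7 S6-y->S6 S7-x->S3 S7-y->S6

Run two small machines in parallel and take their product. One (3 states) tracks partial matches of the forbidden pattern `xx`; the other (5 states) tracks whether and how much of `yyyy` has been seen. Each combined state is a pair, one component from each; accept when both components accept. Equivalent product states are then merged.
With 8 states:
        x   y  
>  S0   S1  S2 
   S1   S3  S2 
   S2   S1  S4 
   S3   S3  S3 
   S4   S1  S5 
   S5   S1  S6 
 * S6   S7  S6 
 * S7   S3  S6 
(> = start, * = accepting)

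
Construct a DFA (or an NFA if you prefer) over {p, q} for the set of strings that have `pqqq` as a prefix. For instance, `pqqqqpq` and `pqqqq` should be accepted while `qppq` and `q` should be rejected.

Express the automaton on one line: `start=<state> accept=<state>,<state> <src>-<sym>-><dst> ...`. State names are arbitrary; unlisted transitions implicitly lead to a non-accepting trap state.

Walk along `pqqq` while the input agrees: from s0 take `p` to s1, and so on. Any deviation drops to the rejecting sink s5. Once s4 is reached the prefix is confirmed and every continuation is accepted.
6 states suffice.
        p   q  
>  s0   s1  s5 
   s1   s5  s2 
   s2   s5  s3 
   s3   s5  s4 
 * s4   s4  s4 
   s5   s5  s5 
(> = start, * = accepting)

start=s0 accept=s4 s0-p->s1 s0-q->s5 s1-p->s5 s1-q->s2 s2-p->s5 s2-q->s3 s3-p->s5 s3-q->s4 s4-p->s4 s4-q->s4 s5-p->s5 s5-q->s5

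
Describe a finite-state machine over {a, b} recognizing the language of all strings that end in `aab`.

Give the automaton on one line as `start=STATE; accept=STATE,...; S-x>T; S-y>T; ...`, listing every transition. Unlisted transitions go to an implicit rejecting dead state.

start=s0; accept=s3; s0-a>s1; s0-b>s0; s1-a>s2; s1-b>s0; s2-a>s2; s2-b>s3; s3-a>s1; s3-b>s0

Let each state record the length of the longest suffix of the input read so far that is also a prefix of `aab`. s1 means the last symbol is `a`; s2 means the last 2 symbols are `aa`; s3 means the last 3 symbols are `aab`. Accept only at s3, where the string currently ends in `aab`.
        a   b  
>  s0   s1  s0 
   s1   s2  s0 
   s2   s2  s3 
 * s3   s1  s0 
(> = start, * = accepting)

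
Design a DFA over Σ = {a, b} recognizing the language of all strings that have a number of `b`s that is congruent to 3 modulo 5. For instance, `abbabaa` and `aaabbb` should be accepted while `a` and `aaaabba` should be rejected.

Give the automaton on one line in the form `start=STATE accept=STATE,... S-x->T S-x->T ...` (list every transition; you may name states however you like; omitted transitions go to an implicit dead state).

start=q0 accept=q3 q0-a->q0 q0-b->q1 q1-a->q1 q1-b->q2 q2-a->q2 q2-b->q3 q3-a->q3 q3-b->q4 q4-a->q4 q4-b->q0

The only thing that matters is how many `b`s have appeared, reduced mod 5. Use one state per residue: q0 for 0, …, q4 for 4. Reading `b` moves to the next residue; anything else stays put. q3 is accepting.
        a   b  
>  q0   q0  q1 
   q1   q1  q2 
   q2   q2  q3 
 * q3   q3  q4 
   q4   q4  q0 
(> = start, * = accepting)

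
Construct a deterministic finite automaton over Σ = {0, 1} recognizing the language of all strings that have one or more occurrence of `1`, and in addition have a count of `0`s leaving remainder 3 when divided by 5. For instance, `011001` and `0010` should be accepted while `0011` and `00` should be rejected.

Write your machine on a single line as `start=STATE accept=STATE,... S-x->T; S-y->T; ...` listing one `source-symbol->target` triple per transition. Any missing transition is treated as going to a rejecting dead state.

Build one automaton per condition and run them in lockstep. The first has 3 states tracking the count of `1`s, saturating at 2; the second has 5 states tracking the count of `0`s modulo 5. A product state is a pair (one from each), accepting exactly when both do.
With 15 states:
          0    1  
>  s0     s1   s2 
   s1     s3   s4 
   s2     s4   s5 
   s3     s6   s7 
   s4     s7   s8 
   s5     s8   s5 
   s6     s9  s10 
   s7    s10  s11 
   s8    s11   s8 
   s9     s0  s12 
 * s10   s12  s13 
   s11   s13  s11 
   s12    s2  s14 
 * s13   s14  s13 
   s14    s5  s14 
(> = start, * = accepting)

start=s0; accept=s10,s13; s0-0->s1; s0-1->s2; s1-0->s3; s1-1->s4; s2-0->s4; s2-1->s5; s3-0->s6; s3-1->s7; s4-0->s7; s4-1->s8; s5-0->s8; s5-1->s5; s6-0->s9; s6-1->s10; s7-0->s10; s7-1->s11; s8-0->s11; s8-1->s8; s9-0->s0; s9-1->s12; s10-0->s12; s10-1->s13; s11-0->s13; s11-1->s11; s12-0->s2; s12-1->s14; s13-0->s14; s13-1->s13; s14-0->s5; s14-1->s14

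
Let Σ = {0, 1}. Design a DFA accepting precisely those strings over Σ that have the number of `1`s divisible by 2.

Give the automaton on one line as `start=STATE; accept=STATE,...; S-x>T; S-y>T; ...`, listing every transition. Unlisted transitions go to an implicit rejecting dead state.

Keep the running count of `1`s modulo 2: each `1` advances along the cycle q0 → q1 → q0 while other symbols loop. Accept at q0.
        0   1  
>* q0   q0  q1 
   q1   q1  q0 
(> = start, * = accepting)

start=q0; accept=q0; q0-0>q0; q0-1>q1; q1-0>q1; q1-1>q0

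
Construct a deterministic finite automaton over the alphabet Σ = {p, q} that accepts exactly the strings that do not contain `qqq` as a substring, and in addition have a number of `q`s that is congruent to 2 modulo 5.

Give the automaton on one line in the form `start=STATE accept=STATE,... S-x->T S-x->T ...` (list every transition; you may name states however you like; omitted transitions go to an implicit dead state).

start=S0 accept=S3,S4,S5 S0-p->S0 S0-q->S1 S1-p->S2 S1-q->S3 S2-p->S2 S2-q->S4 S3-p->S5 S3-q->S6 S4-p->S5 S4-q->S7 S5-p->S5 S5-q->S8 S6-p->S6 S6-q->S9 S7-p->S10 S7-q->S9 S8-p->S10 S8-q->S11 S9-p->S9 S9-q->S12 S10-p->S10 S10-q->S13 S11-p->S14 S11-q->S12 S12-p->S12 S12-q->S15 S13-p->S14 S13-q->S16 S14-p->S14 S14-q->S17 S15-p->S15 S15-q->S18 S16-p->S0 S16-q->S15 S17-p->S0 S17-q->S19 S18-p->S18 S18-q->S6 S19-p->S2 S19-q->S18

Build one automaton per condition and run them in lockstep. One (4 states) tracks partial matches of the forbidden pattern `qqq`; the other (5 states) tracks the count of `q`s modulo 5. Each combined state is a pair, one component from each; accept when both components accept.
20 states suffice.
          p    q  
>  S0     S0   S1 
   S1     S2   S3 
   S2     S2   S4 
 * S3     S5   S6 
 * S4     S5   S7 
 * S5     S5   S8 
   S6     S6   S9 
   S7    S10   S9 
   S8    S10  S11 
   S9     S9  S12 
   S10   S10  S13 
   S11   S14  S12 
   S12   S12  S15 
   S13   S14  S16 
   S14   S14  S17 
   S15   S15  S18 
   S16    S0  S15 
   S17    S0  S19 
   S18   S18   S6 
   S19    S2  S18 
(> = start, * = accepting)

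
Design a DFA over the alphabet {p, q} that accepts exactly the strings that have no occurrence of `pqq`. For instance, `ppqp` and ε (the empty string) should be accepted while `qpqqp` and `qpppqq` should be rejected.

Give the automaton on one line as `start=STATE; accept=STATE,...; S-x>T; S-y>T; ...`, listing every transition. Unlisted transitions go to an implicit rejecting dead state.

This is the complement of 'contains `pqq`'. Use the same substring-matching states — s0 through s3 holding how much of `pqq` has just been matched — but flip the accepting set: everything except the trap s3 accepts.
A 4-state machine:
        p   q  
>* s0   s1  s0 
 * s1   s1  s2 
 * s2   s1  s3 
   s3   s3  s3 
(> = start, * = accepting)

start=s0; accept=s0,s1,s2; s0-p>s1; s0-q>s0; s1-p>s1; s1-q>s2; s2-p>s1; s2-q>s3; s3-p>s3; s3-q>s3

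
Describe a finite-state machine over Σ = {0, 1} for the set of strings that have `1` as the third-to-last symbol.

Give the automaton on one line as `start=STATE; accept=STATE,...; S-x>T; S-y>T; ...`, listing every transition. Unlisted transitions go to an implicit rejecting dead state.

A DFA must remember the last 3 symbols (since which symbol is third-to-last isn't known until the input ends). Use one state per possible window of the last ≤3 symbols; accept from those whose window starts with `1`.
15 states suffice.
          0    1  
>  s0     s1   s2 
   s1     s3   s4 
   s2     s5   s6 
   s3     s7   s8 
   s4     s9  s10 
   s5    s11  s12 
   s6    s13  s14 
   s7     s7   s8 
   s8     s9  s10 
   s9    s11  s12 
   s10   s13  s14 
 * s11    s7   s8 
 * s12    s9  s10 
 * s13   s11  s12 
 * s14   s13  s14 
(> = start, * = accepting)

start=s0; accept=s11,s12,s13,s14; s0-0>s1; s0-1>s2; s1-0>s3; s1-1>s4; s2-0>s5; s2-1>s6; s3-0>s7; s3-1>s8; s4-0>s9; s4-1>s10; s5-0>s11; s5-1>s12; s6-0>s13; s6-1>s14; s7-0>s7; s7-1>s8; s8-0>s9; s8-1>s10; s9-0>s11; s9-1>s12; s10-0>s13; s10-1>s14; s11-0>s7; s11-1>s8; s12-0>s9; s12-1>s10; s13-0>s11; s13-1>s12; s14-0>s13; s14-1>s14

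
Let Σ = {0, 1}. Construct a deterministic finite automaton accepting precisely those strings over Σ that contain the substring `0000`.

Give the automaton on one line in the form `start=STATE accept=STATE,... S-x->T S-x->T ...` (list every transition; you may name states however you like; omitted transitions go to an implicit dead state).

start=q0 accept=q4 q0-0->q1 q0-1->q0 q1-0->q2 q1-1->q0 q2-0->q3 q2-1->q0 q3-0->q4 q3-1->q0 q4-0->q4 q4-1->q4

Track how much of `0000` has been matched so far: state q0 is no progress, q4 is the absorbing accept state reached once `0000` has occurred. Intermediate states record partial matches; on a mismatch, fall back to the longest reusable overlap.
        0   1  
>  q0   q1  q0 
   q1   q2  q0 
   q2   q3  q0 
   q3   q4  q0 
 * q4   q4  q4 
(> = start, * = accepting)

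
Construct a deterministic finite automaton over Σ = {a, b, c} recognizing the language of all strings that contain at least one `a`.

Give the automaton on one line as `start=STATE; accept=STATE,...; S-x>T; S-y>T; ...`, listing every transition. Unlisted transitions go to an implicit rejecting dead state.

start=s0; accept=s1,s2; s0-a>s1; s0-b>s0; s0-c>s0; s1-a>s2; s1-b>s1; s1-c>s1; s2-a>s2; s2-b>s2; s2-c>s2

Count `a`s, saturating at 2: state s0 means no `a` yet, s1 means one `a` seen, s2 means more than one. Each `a` increments (capped at s2); other symbols loop. Accept from {s1, s2}.
        a   b   c  
>  s0   s1  s0  s0 
 * s1   s2  s1  s1 
 * s2   s2  s2  s2 
(> = start, * = accepting)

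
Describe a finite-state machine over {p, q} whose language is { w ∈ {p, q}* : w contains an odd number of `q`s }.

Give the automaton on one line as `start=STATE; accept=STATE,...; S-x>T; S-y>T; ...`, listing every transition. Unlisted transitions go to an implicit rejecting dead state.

start=A; accept=B; A-p>A; A-q>B; B-p>B; B-q>A

Keep the running count of `q`s modulo 2: each `q` advances along the cycle A → B → A while other symbols loop. Accept at B.
2 states suffice.
       p  q 
>  A   A  B 
 * B   B  A 
(> = start, * = accepting)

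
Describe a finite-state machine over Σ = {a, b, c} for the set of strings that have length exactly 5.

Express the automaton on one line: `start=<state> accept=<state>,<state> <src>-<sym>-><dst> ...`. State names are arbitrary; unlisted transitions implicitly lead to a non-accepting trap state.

start=q0 accept=q5 q0-a->q1 q0-b->q1 q0-c->q1 q1-a->q2 q1-b->q2 q1-c->q2 q2-a->q3 q2-b->q3 q2-c->q3 q3-a->q4 q3-b->q4 q3-c->q4 q4-a->q5 q4-b->q5 q4-c->q5 q5-a->q6 q5-b->q6 q5-c->q6 q6-a->q6 q6-b->q6 q6-c->q6

Count input length up to 6: every symbol moves from q0 toward q6, which means 'more than 5' and absorbs. Accept from {q5}.
With 7 states:
        a   b   c  
>  q0   q1  q1  q1 
   q1   q2  q2  q2 
   q2   q3  q3  q3 
   q3   q4  q4  q4 
   q4   q5  q5  q5 
 * q5   q6  q6  q6 
   q6   q6  q6  q6 
(> = start, * = accepting)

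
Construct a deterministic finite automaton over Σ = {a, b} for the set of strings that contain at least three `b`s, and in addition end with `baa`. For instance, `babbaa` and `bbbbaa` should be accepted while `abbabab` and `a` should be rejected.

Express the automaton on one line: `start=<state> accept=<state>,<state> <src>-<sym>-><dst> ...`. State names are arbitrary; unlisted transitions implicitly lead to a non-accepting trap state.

Build one automaton per condition and run them in lockstep. The first has 5 states tracking the count of `b`s, saturating at 4; the second has 4 states tracking how much of the suffix `baa` has currently been matched. A product state is a pair (one from each), accepting exactly when both do. Equivalent product states are then merged.
With 6 states:
        a   b  
>  S0   S0  S1 
   S1   S1  S2 
   S2   S2  S3 
   S3   S4  S3 
   S4   S5  S3 
 * S5   S2  S3 
(> = start, * = accepting)

start=S0 accept=S5 S0-a->S0 S0-b->S1 S1-a->S1 S1-b->S2 S2-a->S2 S2-b->S3 S3-a->S4 S3-b->S3 S4-a->S5 S4-b->S3 S5-a->S2 S5-b->S3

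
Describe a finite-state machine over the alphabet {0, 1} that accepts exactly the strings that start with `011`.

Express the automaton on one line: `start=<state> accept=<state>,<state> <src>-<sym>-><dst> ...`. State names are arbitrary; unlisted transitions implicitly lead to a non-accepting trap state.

Check the first 3 symbols one by one: q0 through q2 record how many have matched `011` so far; any wrong symbol goes to the dead state q4. After all 3 match we enter the accepting sink q3.
With 5 states:
        0   1  
>  q0   q1  q4 
   q1   q4  q2 
   q2   q4  q3 
 * q3   q3  q3 
   q4   q4  q4 
(> = start, * = accepting)

start=q0 accept=q3 q0-0->q1 q0-1->q4 q1-0->q4 q1-1->q2 q2-0->q4 q2-1->q3 q3-0->q3 q3-1->q3 q4-0->q4 q4-1->q4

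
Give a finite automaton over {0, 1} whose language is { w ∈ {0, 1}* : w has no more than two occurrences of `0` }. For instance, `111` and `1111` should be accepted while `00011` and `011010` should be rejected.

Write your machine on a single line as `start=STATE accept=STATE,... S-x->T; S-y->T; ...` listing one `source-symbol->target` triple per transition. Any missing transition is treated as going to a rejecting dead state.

Only the number of `0`s matters, and only up to 3. Make a chain S0 → S1 → S2 → S3 advanced by each `0` (with S3 absorbing); every other symbol self-loops. The accepting set is {S0, S1, S2}.
        0   1  
>* S0   S1  S0 
 * S1   S2  S1 
 * S2   S3  S2 
   S3   S3  S3 
(> = start, * = accepting)

start=S0; accept=S0,S1,S2; S0-0->S1; S0-1->S0; S1-0->S2; S1-1->S1; S2-0->S3; S2-1->S2; S3-0->S3; S3-1->S3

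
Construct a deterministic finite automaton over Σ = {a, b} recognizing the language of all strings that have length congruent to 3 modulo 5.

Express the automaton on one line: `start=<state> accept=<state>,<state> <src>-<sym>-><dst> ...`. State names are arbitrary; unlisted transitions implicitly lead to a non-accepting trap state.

Count input length modulo 5: every symbol advances one step around the cycle s0 → s1 → s2 → s3 → s4 → s0. Accept at s3.
A 5-state machine:
        a   b  
>  s0   s1  s1 
   s1   s2  s2 
   s2   s3  s3 
 * s3   s4  s4 
   s4   s0  s0 
(> = start, * = accepting)

start=s0 accept=s3 s0-a->s1 s0-b->s1 s1-a->s2 s1-b->s2 s2-a->s3 s2-b->s3 s3-a->s4 s3-b->s4 s4-a->s0 s4-b->s0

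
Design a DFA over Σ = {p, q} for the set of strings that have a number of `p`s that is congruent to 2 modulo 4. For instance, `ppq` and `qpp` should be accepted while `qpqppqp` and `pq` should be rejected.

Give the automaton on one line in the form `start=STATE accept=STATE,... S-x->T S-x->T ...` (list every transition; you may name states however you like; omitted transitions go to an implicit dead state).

The only thing that matters is how many `p`s have appeared, reduced mod 4. Use one state per residue: S0 for 0, …, S3 for 3. Reading `p` moves to the next residue; anything else stays put. S2 is accepting.
        p   q  
>  S0   S1  S0 
   S1   S2  S1 
 * S2   S3  S2 
   S3   S0  S3 
(> = start, * = accepting)

start=S0 accept=S2 S0-p->S1 S0-q->S0 S1-p->S2 S1-q->S1 S2-p->S3 S2-q->S2 S3-p->S0 S3-q->S3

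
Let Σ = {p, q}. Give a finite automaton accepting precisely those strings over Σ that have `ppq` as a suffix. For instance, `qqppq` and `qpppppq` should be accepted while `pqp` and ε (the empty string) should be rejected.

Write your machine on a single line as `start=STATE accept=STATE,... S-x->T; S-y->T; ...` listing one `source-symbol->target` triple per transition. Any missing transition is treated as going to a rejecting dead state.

Remember how much of `ppq` the current input suffix matches. State s0 means no match yet; s1 means the last symbol is `p`; s2 means the last 2 symbols are `pp`; s3 means the last 3 symbols are `ppq`. Only s3 accepts. On a mismatch, fall back to the longest proper suffix that is still a prefix of `ppq`.
With 4 states:
        p   q  
>  s0   s1  s0 
   s1   s2  s0 
   s2   s2  s3 
 * s3   s1  s0 
(> = start, * = accepting)

start=s0; accept=s3; s0-p->s1; s0-q->s0; s1-p->s2; s1-q->s0; s2-p->s2; s2-q->s3; s3-p->s1; s3-q->s0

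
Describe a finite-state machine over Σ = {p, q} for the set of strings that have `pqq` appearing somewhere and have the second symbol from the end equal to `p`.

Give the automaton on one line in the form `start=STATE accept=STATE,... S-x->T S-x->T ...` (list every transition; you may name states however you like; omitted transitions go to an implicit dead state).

Run two small machines in parallel and take their product. The first has 4 states tracking whether and how much of `pqq` has been seen; the second has 7 states tracking the last 2 symbols read. A product state is a pair (one from each), accepting exactly when both do.
An 11-state machine:
          p    q  
>  S0     S1   S2 
   S1     S3   S4 
   S2     S5   S6 
   S3     S3   S4 
   S4     S5   S7 
   S5     S3   S4 
   S6     S5   S6 
   S7     S8   S7 
   S8     S9  S10 
 * S9     S9  S10 
 * S10    S8   S7 
(> = start, * = accepting)

start=S0 accept=S9,S10 S0-p->S1 S0-q->S2 S1-p->S3 S1-q->S4 S2-p->S5 S2-q->S6 S3-p->S3 S3-q->S4 S4-p->S5 S4-q->S7 S5-p->S3 S5-q->S4 S6-p->S5 S6-q->S6 S7-p->S8 S7-q->S7 S8-p->S9 S8-q->S10 S9-p->S9 S9-q->S10 S10-p->S8 S10-q->S7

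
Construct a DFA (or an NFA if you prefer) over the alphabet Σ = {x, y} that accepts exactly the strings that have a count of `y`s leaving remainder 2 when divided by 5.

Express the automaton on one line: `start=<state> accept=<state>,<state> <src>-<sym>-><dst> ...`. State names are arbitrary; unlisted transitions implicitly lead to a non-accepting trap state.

Keep the running count of `y`s modulo 5: each `y` advances along the cycle S0 → S1 → S2 → S3 → S4 → S0 while other symbols loop. Accept at S2.
        x   y  
>  S0   S0  S1 
   S1   S1  S2 
 * S2   S2  S3 
   S3   S3  S4 
   S4   S4  S0 
(> = start, * = accepting)

start=S0 accept=S2 S0-x->S0 S0-y->S1 S1-x->S1 S1-y->S2 S2-x->S2 S2-y->S3 S3-x->S3 S3-y->S4 S4-x->S4 S4-y->S0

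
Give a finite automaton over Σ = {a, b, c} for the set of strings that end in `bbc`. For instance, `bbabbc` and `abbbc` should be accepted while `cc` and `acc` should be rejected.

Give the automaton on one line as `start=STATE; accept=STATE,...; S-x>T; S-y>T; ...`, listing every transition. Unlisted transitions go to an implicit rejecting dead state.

Let each state record the length of the longest suffix of the input read so far that is also a prefix of `bbc`. q1 means the last symbol is `b`; q2 means the last 2 symbols are `bb`; q3 means the last 3 symbols are `bbc`. Accept only at q3, where the string currently ends in `bbc`.
A 4-state machine:
        a   b   c  
>  q0   q0  q1  q0 
   q1   q0  q2  q0 
   q2   q0  q2  q3 
 * q3   q0  q1  q0 
(> = start, * = accepting)

start=q0; accept=q3; q0-a>q0; q0-b>q1; q0-c>q0; q1-a>q0; q1-b>q2; q1-c>q0; q2-a>q0; q2-b>q2; q2-c>q3; q3-a>q0; q3-b>q1; q3-c>q0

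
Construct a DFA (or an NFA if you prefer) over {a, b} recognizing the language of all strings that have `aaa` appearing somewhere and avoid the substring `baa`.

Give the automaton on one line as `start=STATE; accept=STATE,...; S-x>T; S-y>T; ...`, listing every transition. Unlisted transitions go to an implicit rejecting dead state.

start=S0; accept=S4,S5,S6; S0-a>S1; S0-b>S2; S1-a>S3; S1-b>S2; S2-a>S2; S2-b>S2; S3-a>S4; S3-b>S2; S4-a>S4; S4-b>S5; S5-a>S6; S5-b>S5; S6-a>S2; S6-b>S5

Handle the two conditions separately and then intersect. The first has 4 states tracking whether and how much of `aaa` has been seen; the second has 4 states tracking partial matches of the forbidden pattern `baa`. A product state is a pair (one from each), accepting exactly when both do. Equivalent product states are then merged.
A 7-state machine:
        a   b  
>  S0   S1  S2 
   S1   S3  S2 
   S2   S2  S2 
   S3   S4  S2 
 * S4   S4  S5 
 * S5   S6  S5 
 * S6   S2  S5 
(> = start, * = accepting)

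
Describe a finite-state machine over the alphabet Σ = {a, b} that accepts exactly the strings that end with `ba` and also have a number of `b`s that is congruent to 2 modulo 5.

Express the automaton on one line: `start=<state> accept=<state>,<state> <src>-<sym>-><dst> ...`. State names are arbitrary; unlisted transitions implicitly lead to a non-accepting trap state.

Run two small machines in parallel and take their product. The first has 3 states tracking how much of the suffix `ba` has currently been matched; the second has 5 states tracking the count of `b`s modulo 5. A product state is a pair (one from each), accepting exactly when both do. Minimizing collapses redundant product states.
7 states suffice.
        a   b  
>  S0   S0  S1 
   S1   S1  S2 
   S2   S3  S4 
 * S3   S5  S4 
   S4   S4  S6 
   S5   S5  S4 
   S6   S6  S0 
(> = start, * = accepting)

start=S0 accept=S3 S0-a->S0 S0-b->S1 S1-a->S1 S1-b->S2 S2-a->S3 S2-b->S4 S3-a->S5 S3-b->S4 S4-a->S4 S4-b->S6 S5-a->S5 S5-b->S4 S6-a->S6 S6-b->S0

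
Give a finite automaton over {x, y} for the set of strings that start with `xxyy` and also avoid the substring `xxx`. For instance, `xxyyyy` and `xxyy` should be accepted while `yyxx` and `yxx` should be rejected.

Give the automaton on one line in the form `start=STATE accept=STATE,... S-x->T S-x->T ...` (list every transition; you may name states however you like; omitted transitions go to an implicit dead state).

Run two small machines in parallel and take their product. The first has 6 states tracking whether the input so far still matches the prefix `xxyy`; the second has 4 states tracking partial matches of the forbidden pattern `xxx`. A product state is a pair (one from each), accepting exactly when both do.
12 states suffice.
       x  y 
>  A   B  C 
   B   D  C 
   C   E  C 
   D   F  G 
   E   H  C 
   F   F  F 
   G   E  I 
   H   F  C 
 * I   J  I 
 * J   K  I 
 * K   L  I 
   L   L  L 
(> = start, * = accepting)

start=A accept=I,J,K A-x->B A-y->C B-x->D B-y->C C-x->E C-y->C D-x->F D-y->G E-x->H E-y->C F-x->F F-y->F G-x->E G-y->I H-x->F H-y->C I-x->J I-y->I J-x->K J-y->I K-x->L K-y->I L-x->L L-y->L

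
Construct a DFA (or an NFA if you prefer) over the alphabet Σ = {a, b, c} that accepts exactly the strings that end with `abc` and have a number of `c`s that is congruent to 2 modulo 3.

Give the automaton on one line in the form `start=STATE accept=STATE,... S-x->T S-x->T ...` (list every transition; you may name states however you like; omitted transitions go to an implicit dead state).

Build one automaton per condition and run them in lockstep. One (4 states) tracks how much of the suffix `abc` has currently been matched; the other (3 states) tracks the count of `c`s modulo 3. Each combined state is a pair, one component from each; accept when both components accept.
A 12-state machine:
          a    b    c  
>  s0     s1   s0   s2 
   s1     s1   s3   s2 
   s2     s4   s2   s5 
   s3     s1   s0   s6 
   s4     s4   s7   s5 
   s5     s8   s5   s0 
   s6     s4   s2   s5 
   s7     s4   s2   s9 
   s8     s8  s10   s0 
 * s9     s8   s5   s0 
   s10    s8   s5  s11 
   s11    s1   s0   s2 
(> = start, * = accepting)

start=s0 accept=s9 s0-a->s1 s0-b->s0 s0-c->s2 s1-a->s1 s1-b->s3 s1-c->s2 s2-a->s4 s2-b->s2 s2-c->s5 s3-a->s1 s3-b->s0 s3-c->s6 s4-a->s4 s4-b->s7 s4-c->s5 s5-a->s8 s5-b->s5 s5-c->s0 s6-a->s4 s6-b->s2 s6-c->s5 s7-a->s4 s7-b->s2 s7-c->s9 s8-a->s8 s8-b->s10 s8-c->s0 s9-a->s8 s9-b->s5 s9-c->s0 s10-a->s8 s10-b->s5 s10-c->s11 s11-a->s1 s11-b->s0 s11-c->s2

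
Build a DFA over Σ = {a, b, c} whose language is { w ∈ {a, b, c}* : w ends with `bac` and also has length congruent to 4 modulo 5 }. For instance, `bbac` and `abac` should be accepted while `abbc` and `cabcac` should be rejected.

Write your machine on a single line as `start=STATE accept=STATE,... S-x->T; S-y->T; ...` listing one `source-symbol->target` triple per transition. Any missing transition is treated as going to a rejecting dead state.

start=s0; accept=s7; s0-a->s1; s0-b->s1; s0-c->s1; s1-a->s2; s1-b->s3; s1-c->s2; s2-a->s4; s2-b->s4; s2-c->s4; s3-a->s5; s3-b->s4; s3-c->s4; s4-a->s6; s4-b->s6; s4-c->s6; s5-a->s6; s5-b->s6; s5-c->s7; s6-a->s0; s6-b->s0; s6-c->s0; s7-a->s0; s7-b->s0; s7-c->s0

Run two small machines in parallel and take their product. One (4 states) tracks how much of the suffix `bac` has currently been matched; the other (5 states) tracks the input length modulo 5. Each combined state is a pair, one component from each; accept when both components accept. Equivalent product states are then merged.
With 8 states:
        a   b   c  
>  s0   s1  s1  s1 
   s1   s2  s3  s2 
   s2   s4  s4  s4 
   s3   s5  s4  s4 
   s4   s6  s6  s6 
   s5   s6  s6  s7 
   s6   s0  s0  s0 
 * s7   s0  s0  s0 
(> = start, * = accepting)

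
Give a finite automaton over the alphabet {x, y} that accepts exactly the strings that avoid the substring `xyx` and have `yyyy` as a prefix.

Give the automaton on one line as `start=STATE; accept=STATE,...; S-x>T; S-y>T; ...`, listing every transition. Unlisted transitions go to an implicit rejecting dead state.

Run two small machines in parallel and take their product. One (4 states) tracks partial matches of the forbidden pattern `xyx`; the other (6 states) tracks whether the input so far still matches the prefix `yyyy`. Each combined state is a pair, one component from each; accept when both components accept.
          x    y  
>  S0     S1   S2 
   S1     S1   S3 
   S2     S1   S4 
   S3     S5   S6 
   S4     S1   S7 
   S5     S5   S5 
   S6     S1   S6 
   S7     S1   S8 
 * S8     S9   S8 
 * S9     S9  S10 
 * S10   S11   S8 
   S11   S11  S11 
(> = start, * = accepting)

start=S0; accept=S8,S9,S10; S0-x>S1; S0-y>S2; S1-x>S1; S1-y>S3; S2-x>S1; S2-y>S4; S3-x>S5; S3-y>S6; S4-x>S1; S4-y>S7; S5-x>S5; S5-y>S5; S6-x>S1; S6-y>S6; S7-x>S1; S7-y>S8; S8-x>S9; S8-y>S8; S9-x>S9; S9-y>S10; S10-x>S11; S10-y>S8; S11-x>S11; S11-y>S11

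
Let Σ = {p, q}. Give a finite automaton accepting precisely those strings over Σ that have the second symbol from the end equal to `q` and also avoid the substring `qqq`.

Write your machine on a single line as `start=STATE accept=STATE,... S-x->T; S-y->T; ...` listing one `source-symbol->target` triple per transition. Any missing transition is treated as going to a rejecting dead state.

Run two small machines in parallel and take their product. One (7 states) tracks the last 2 symbols read; the other (4 states) tracks partial matches of the forbidden pattern `qqq`. Each combined state is a pair, one component from each; accept when both components accept.
11 states suffice.
       p  q 
>  A   B  C 
   B   D  E 
   C   F  G 
   D   D  E 
   E   F  G 
 * F   D  E 
 * G   F  H 
   H   I  H 
   I   J  K 
   J   J  K 
   K   I  H 
(> = start, * = accepting)

start=A; accept=F,G; A-p->B; A-q->C; B-p->D; B-q->E; C-p->F; C-q->G; D-p->D; D-q->E; E-p->F; E-q->G; F-p->D; F-q->E; G-p->F; G-q->H; H-p->I; H-q->H; I-p->J; I-q->K; J-p->J; J-q->K; K-p->I; K-q->H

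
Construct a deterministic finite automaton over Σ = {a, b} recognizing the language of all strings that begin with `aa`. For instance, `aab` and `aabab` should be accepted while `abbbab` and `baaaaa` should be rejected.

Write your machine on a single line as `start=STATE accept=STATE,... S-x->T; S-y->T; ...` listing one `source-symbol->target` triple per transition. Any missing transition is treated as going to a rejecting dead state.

Walk along `aa` while the input agrees: from q0 take `a` to q1, and so on. Any deviation drops to the rejecting sink q3. Once q2 is reached the prefix is confirmed and every continuation is accepted.
        a   b  
>  q0   q1  q3 
   q1   q2  q3 
 * q2   q2  q2 
   q3   q3  q3 
(> = start, * = accepting)

start=q0; accept=q2; q0-a->q1; q0-b->q3; q1-a->q2; q1-b->q3; q2-a->q2; q2-b->q2; q3-a->q3; q3-b->q3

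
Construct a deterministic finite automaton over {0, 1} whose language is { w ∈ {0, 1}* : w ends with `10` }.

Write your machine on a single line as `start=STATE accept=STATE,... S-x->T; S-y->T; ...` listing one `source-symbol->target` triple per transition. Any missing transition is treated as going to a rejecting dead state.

start=S0; accept=S2; S0-0->S0; S0-1->S1; S1-0->S2; S1-1->S1; S2-0->S0; S2-1->S1

Let each state record the length of the longest suffix of the input read so far that is also a prefix of `10`. S1 means the last symbol is `1`; S2 means the last 2 symbols are `10`. Accept only at S2, where the string currently ends in `10`.
        0   1  
>  S0   S0  S1 
   S1   S2  S1 
 * S2   S0  S1 
(> = start, * = accepting)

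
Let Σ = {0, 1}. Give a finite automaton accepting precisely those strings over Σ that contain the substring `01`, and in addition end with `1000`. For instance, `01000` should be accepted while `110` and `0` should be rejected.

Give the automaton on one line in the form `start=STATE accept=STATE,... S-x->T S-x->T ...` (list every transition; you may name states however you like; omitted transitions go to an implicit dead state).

Run two small machines in parallel and take their product. The first has 3 states tracking whether and how much of `01` has been seen; the second has 5 states tracking how much of the suffix `1000` has currently been matched. A product state is a pair (one from each), accepting exactly when both do. After merging equivalent states the machine shrinks.
        0   1  
>  q0   q1  q0 
   q1   q1  q2 
   q2   q3  q2 
   q3   q4  q2 
   q4   q5  q2 
 * q5   q1  q2 
(> = start, * = accepting)

start=q0 accept=q5 q0-0->q1 q0-1->q0 q1-0->q1 q1-1->q2 q2-0->q3 q2-1->q2 q3-0->q4 q3-1->q2 q4-0->q5 q4-1->q2 q5-0->q1 q5-1->q2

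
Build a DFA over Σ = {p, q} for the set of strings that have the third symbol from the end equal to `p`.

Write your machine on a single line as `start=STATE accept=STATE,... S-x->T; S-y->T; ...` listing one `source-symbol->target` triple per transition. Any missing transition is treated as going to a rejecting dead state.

A DFA must remember the last 3 symbols (since which symbol is third-to-last isn't known until the input ends). Use one state per possible window of the last ≤3 symbols; accept from those whose window starts with `p`.
A 15-state machine:
          p    q  
>  S0     S1   S2 
   S1     S3   S4 
   S2     S5   S6 
   S3     S7   S8 
   S4     S9  S10 
   S5    S11  S12 
   S6    S13  S14 
 * S7     S7   S8 
 * S8     S9  S10 
 * S9    S11  S12 
 * S10   S13  S14 
   S11    S7   S8 
   S12    S9  S10 
   S13   S11  S12 
   S14   S13  S14 
(> = start, * = accepting)

start=S0; accept=S7,S8,S9,S10; S0-p->S1; S0-q->S2; S1-p->S3; S1-q->S4; S2-p->S5; S2-q->S6; S3-p->S7; S3-q->S8; S4-p->S9; S4-q->S10; S5-p->S11; S5-q->S12; S6-p->S13; S6-q->S14; S7-p->S7; S7-q->S8; S8-p->S9; S8-q->S10; S9-p->S11; S9-q->S12; S10-p->S13; S10-q->S14; S11-p->S7; S11-q->S8; S12-p->S9; S12-q->S10; S13-p->S11; S13-q->S12; S14-p->S13; S14-q->S14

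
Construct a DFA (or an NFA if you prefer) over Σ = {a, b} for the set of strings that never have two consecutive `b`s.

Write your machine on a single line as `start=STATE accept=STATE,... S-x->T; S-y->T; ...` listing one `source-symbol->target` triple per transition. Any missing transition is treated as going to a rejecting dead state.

Track partial matches of the forbidden pattern `bb`. State q2 is a dead state reached once `bb` has occurred; every other state accepts. q0 means no part of `bb` is currently matched.
        a   b  
>* q0   q0  q1 
 * q1   q0  q2 
   q2   q2  q2 
(> = start, * = accepting)

start=q0; accept=q0,q1; q0-a->q0; q0-b->q1; q1-a->q0; q1-b->q2; q2-a->q2; q2-b->q2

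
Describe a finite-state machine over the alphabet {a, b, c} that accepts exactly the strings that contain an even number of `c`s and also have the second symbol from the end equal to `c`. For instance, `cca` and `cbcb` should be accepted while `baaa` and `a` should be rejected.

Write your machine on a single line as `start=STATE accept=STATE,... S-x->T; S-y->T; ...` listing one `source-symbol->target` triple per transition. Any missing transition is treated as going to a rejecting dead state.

Run two small machines in parallel and take their product. The first has 2 states tracking the count of `c`s modulo 2; the second has 13 states tracking the last 2 symbols read. A product state is a pair (one from each), accepting exactly when both do.
          a    b    c  
>  S0     S1   S2   S3 
   S1     S4   S5   S6 
   S2     S7   S8   S9 
   S3    S10  S11  S12 
   S4     S4   S5   S6 
   S5     S7   S8   S9 
   S6    S10  S11  S12 
   S7     S4   S5   S6 
   S8     S7   S8   S9 
   S9    S10  S11  S12 
   S10   S13  S14  S15 
   S11   S16  S17  S18 
 * S12   S19  S20  S21 
   S13   S13  S14  S15 
   S14   S16  S17  S18 
   S15   S19  S20  S21 
   S16   S13  S14  S15 
   S17   S16  S17  S18 
   S18   S19  S20  S21 
 * S19    S4   S5   S6 
 * S20    S7   S8   S9 
   S21   S10  S11  S12 
(> = start, * = accepting)

start=S0; accept=S12,S19,S20; S0-a->S1; S0-b->S2; S0-c->S3; S1-a->S4; S1-b->S5; S1-c->S6; S2-a->S7; S2-b->S8; S2-c->S9; S3-a->S10; S3-b->S11; S3-c->S12; S4-a->S4; S4-b->S5; S4-c->S6; S5-a->S7; S5-b->S8; S5-c->S9; S6-a->S10; S6-b->S11; S6-c->S12; S7-a->S4; S7-b->S5; S7-c->S6; S8-a->S7; S8-b->S8; S8-c->S9; S9-a->S10; S9-b->S11; S9-c->S12; S10-a->S13; S10-b->S14; S10-c->S15; S11-a->S16; S11-b->S17; S11-c->S18; S12-a->S19; S12-b->S20; S12-c->S21; S13-a->S13; S13-b->S14; S13-c->S15; S14-a->S16; S14-b->S17; S14-c->S18; S15-a->S19; S15-b->S20; S15-c->S21; S16-a->S13; S16-b->S14; S16-c->S15; S17-a->S16; S17-b->S17; S17-c->S18; S18-a->S19; S18-b->S20; S18-c->S21; S19-a->S4; S19-b->S5; S19-c->S6; S20-a->S7; S20-b->S8; S20-c->S9; S21-a->S10; S21-b->S11; S21-c->S12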